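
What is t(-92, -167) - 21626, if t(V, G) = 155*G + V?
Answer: -47603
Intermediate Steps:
t(V, G) = V + 155*G
t(-92, -167) - 21626 = (-92 + 155*(-167)) - 21626 = (-92 - 25885) - 21626 = -25977 - 21626 = -47603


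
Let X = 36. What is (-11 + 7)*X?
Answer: -144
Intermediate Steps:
(-11 + 7)*X = (-11 + 7)*36 = -4*36 = -144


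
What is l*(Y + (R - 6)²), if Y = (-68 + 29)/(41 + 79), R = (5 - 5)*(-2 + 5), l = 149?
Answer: 212623/40 ≈ 5315.6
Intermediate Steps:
R = 0 (R = 0*3 = 0)
Y = -13/40 (Y = -39/120 = -39*1/120 = -13/40 ≈ -0.32500)
l*(Y + (R - 6)²) = 149*(-13/40 + (0 - 6)²) = 149*(-13/40 + (-6)²) = 149*(-13/40 + 36) = 149*(1427/40) = 212623/40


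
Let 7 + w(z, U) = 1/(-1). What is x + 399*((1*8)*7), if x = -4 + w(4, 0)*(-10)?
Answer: 22420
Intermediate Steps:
w(z, U) = -8 (w(z, U) = -7 + 1/(-1) = -7 - 1 = -8)
x = 76 (x = -4 - 8*(-10) = -4 + 80 = 76)
x + 399*((1*8)*7) = 76 + 399*((1*8)*7) = 76 + 399*(8*7) = 76 + 399*56 = 76 + 22344 = 22420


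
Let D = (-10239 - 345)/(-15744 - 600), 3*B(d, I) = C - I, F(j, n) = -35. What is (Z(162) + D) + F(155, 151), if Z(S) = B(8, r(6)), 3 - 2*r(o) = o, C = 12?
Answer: -13553/454 ≈ -29.852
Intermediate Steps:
r(o) = 3/2 - o/2
B(d, I) = 4 - I/3 (B(d, I) = (12 - I)/3 = 4 - I/3)
Z(S) = 9/2 (Z(S) = 4 - (3/2 - ½*6)/3 = 4 - (3/2 - 3)/3 = 4 - ⅓*(-3/2) = 4 + ½ = 9/2)
D = 147/227 (D = -10584/(-16344) = -10584*(-1/16344) = 147/227 ≈ 0.64758)
(Z(162) + D) + F(155, 151) = (9/2 + 147/227) - 35 = 2337/454 - 35 = -13553/454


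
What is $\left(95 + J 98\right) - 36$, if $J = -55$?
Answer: $-5331$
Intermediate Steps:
$\left(95 + J 98\right) - 36 = \left(95 - 5390\right) - 36 = -5295 - 36 = -5331$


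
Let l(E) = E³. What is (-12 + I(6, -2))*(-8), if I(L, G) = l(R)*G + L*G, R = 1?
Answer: 208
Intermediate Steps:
I(L, G) = G + G*L (I(L, G) = 1³*G + L*G = 1*G + G*L = G + G*L)
(-12 + I(6, -2))*(-8) = (-12 - 2*(1 + 6))*(-8) = (-12 - 2*7)*(-8) = (-12 - 14)*(-8) = -26*(-8) = 208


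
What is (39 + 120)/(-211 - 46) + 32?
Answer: 8065/257 ≈ 31.381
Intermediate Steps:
(39 + 120)/(-211 - 46) + 32 = 159/(-257) + 32 = 159*(-1/257) + 32 = -159/257 + 32 = 8065/257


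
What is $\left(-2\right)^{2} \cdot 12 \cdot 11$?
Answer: $528$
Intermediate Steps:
$\left(-2\right)^{2} \cdot 12 \cdot 11 = 4 \cdot 12 \cdot 11 = 48 \cdot 11 = 528$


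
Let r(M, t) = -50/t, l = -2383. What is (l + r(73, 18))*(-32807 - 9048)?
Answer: 898710560/9 ≈ 9.9857e+7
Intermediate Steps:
(l + r(73, 18))*(-32807 - 9048) = (-2383 - 50/18)*(-32807 - 9048) = (-2383 - 50*1/18)*(-41855) = (-2383 - 25/9)*(-41855) = -21472/9*(-41855) = 898710560/9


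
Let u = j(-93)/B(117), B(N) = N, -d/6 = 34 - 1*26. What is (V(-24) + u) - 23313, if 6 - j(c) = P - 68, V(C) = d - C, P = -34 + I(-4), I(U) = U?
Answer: -2730317/117 ≈ -23336.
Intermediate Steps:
d = -48 (d = -6*(34 - 1*26) = -6*(34 - 26) = -6*8 = -48)
P = -38 (P = -34 - 4 = -38)
V(C) = -48 - C
j(c) = 112 (j(c) = 6 - (-38 - 68) = 6 - 1*(-106) = 6 + 106 = 112)
u = 112/117 ≈ 0.95726
(V(-24) + u) - 23313 = ((-48 - 1*(-24)) + 112/117) - 23313 = ((-48 + 24) + 112/117) - 23313 = (-24 + 112/117) - 23313 = -2696/117 - 23313 = -2730317/117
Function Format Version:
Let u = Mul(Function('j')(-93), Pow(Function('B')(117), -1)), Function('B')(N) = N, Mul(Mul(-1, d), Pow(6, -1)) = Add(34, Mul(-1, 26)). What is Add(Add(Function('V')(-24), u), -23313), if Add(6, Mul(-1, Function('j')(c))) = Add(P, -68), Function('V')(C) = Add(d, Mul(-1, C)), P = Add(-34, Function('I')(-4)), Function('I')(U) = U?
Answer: Rational(-2730317, 117) ≈ -23336.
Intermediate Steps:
d = -48 (d = Mul(-6, Add(34, Mul(-1, 26))) = Mul(-6, Add(34, -26)) = Mul(-6, 8) = -48)
P = -38 (P = Add(-34, -4) = -38)
Function('V')(C) = Add(-48, Mul(-1, C))
Function('j')(c) = 112 (Function('j')(c) = Add(6, Mul(-1, Add(-38, -68))) = Add(6, Mul(-1, -106)) = Add(6, 106) = 112)
u = Rational(112, 117) (u = Mul(112, Pow(117, -1)) = Mul(112, Rational(1, 117)) = Rational(112, 117) ≈ 0.95726)
Add(Add(Function('V')(-24), u), -23313) = Add(Add(Add(-48, Mul(-1, -24)), Rational(112, 117)), -23313) = Add(Add(Add(-48, 24), Rational(112, 117)), -23313) = Add(Add(-24, Rational(112, 117)), -23313) = Add(Rational(-2696, 117), -23313) = Rational(-2730317, 117)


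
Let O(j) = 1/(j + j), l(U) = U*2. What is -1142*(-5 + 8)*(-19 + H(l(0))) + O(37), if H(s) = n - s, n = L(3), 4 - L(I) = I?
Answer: 4563433/74 ≈ 61668.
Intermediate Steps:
L(I) = 4 - I
l(U) = 2*U
n = 1 (n = 4 - 1*3 = 4 - 3 = 1)
H(s) = 1 - s
O(j) = 1/(2*j)
-1142*(-5 + 8)*(-19 + H(l(0))) + O(37) = -1142*(-5 + 8)*(-19 + (1 - 2*0)) + (½)/37 = -3426*(-19 + (1 - 1*0)) + (½)*(1/37) = -3426*(-19 + (1 + 0)) + 1/74 = -3426*(-19 + 1) + 1/74 = -3426*(-18) + 1/74 = -1142*(-54) + 1/74 = 61668 + 1/74 = 4563433/74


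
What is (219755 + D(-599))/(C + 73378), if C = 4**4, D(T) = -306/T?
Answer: 131633551/44106766 ≈ 2.9844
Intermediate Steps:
C = 256
(219755 + D(-599))/(C + 73378) = (219755 - 306/(-599))/(256 + 73378) = (219755 - 306*(-1/599))/73634 = (219755 + 306/599)*(1/73634) = (131633551/599)*(1/73634) = 131633551/44106766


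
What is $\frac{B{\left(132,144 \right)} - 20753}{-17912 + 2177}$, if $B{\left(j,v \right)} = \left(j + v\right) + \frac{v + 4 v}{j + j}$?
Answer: $\frac{225217}{173085} \approx 1.3012$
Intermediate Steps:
$B{\left(j,v \right)} = j + v + \frac{5 v}{2 j}$ ($B{\left(j,v \right)} = \left(j + v\right) + \frac{5 v}{2 j} = j + v + \frac{5 v}{2 j}$)
$\frac{B{\left(132,144 \right)} - 20753}{-17912 + 2177} = \frac{\left(132 + 144 + \frac{5}{2} \cdot 144 \cdot \frac{1}{132}\right) - 20753}{-17912 + 2177} = \frac{\left(132 + 144 + \frac{5}{2} \cdot 144 \cdot \frac{1}{132}\right) - 20753}{-15735} = \left(\left(132 + 144 + \frac{30}{11}\right) - 20753\right) \left(- \frac{1}{15735}\right) = \left(\frac{3066}{11} - 20753\right) \left(- \frac{1}{15735}\right) = \left(- \frac{225217}{11}\right) \left(- \frac{1}{15735}\right) = \frac{225217}{173085}$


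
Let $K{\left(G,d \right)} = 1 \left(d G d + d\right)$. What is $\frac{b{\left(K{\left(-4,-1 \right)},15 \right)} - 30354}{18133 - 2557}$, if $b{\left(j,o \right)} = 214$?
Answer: $- \frac{685}{354} \approx -1.935$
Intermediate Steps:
$K{\left(G,d \right)} = d + G d^{2}$ ($K{\left(G,d \right)} = 1 \left(G d d + d\right) = 1 \left(G d^{2} + d\right) = 1 \left(d + G d^{2}\right) = d + G d^{2}$)
$\frac{b{\left(K{\left(-4,-1 \right)},15 \right)} - 30354}{18133 - 2557} = \frac{214 - 30354}{18133 - 2557} = - \frac{30140}{15576} = \left(-30140\right) \frac{1}{15576} = - \frac{685}{354}$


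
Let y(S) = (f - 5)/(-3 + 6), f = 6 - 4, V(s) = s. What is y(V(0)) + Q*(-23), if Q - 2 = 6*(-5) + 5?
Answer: 528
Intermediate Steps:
f = 2
y(S) = -1 (y(S) = (2 - 5)/(-3 + 6) = -3/3 = -3*1/3 = -1)
Q = -23 (Q = 2 + (6*(-5) + 5) = 2 + (-30 + 5) = 2 - 25 = -23)
y(V(0)) + Q*(-23) = -1 - 23*(-23) = -1 + 529 = 528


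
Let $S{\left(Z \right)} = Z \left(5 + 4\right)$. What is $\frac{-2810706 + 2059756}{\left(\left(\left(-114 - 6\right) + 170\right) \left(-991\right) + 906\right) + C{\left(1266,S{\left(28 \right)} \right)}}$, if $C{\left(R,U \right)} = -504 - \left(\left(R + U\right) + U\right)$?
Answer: $\frac{375475}{25459} \approx 14.748$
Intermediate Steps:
$S{\left(Z \right)} = 9 Z$ ($S{\left(Z \right)} = Z 9 = 9 Z$)
$C{\left(R,U \right)} = -504 - R - 2 U$ ($C{\left(R,U \right)} = -504 - \left(R + 2 U\right) = -504 - R - 2 U$)
$\frac{-2810706 + 2059756}{\left(\left(\left(-114 - 6\right) + 170\right) \left(-991\right) + 906\right) + C{\left(1266,S{\left(28 \right)} \right)}} = \frac{-2810706 + 2059756}{\left(\left(\left(-114 - 6\right) + 170\right) \left(-991\right) + 906\right) - \left(1770 + 2 \cdot 9 \cdot 28\right)} = - \frac{750950}{\left(\left(-120 + 170\right) \left(-991\right) + 906\right) - 2274} = - \frac{750950}{\left(50 \left(-991\right) + 906\right) - 2274} = - \frac{750950}{\left(-49550 + 906\right) - 2274} = - \frac{750950}{-48644 - 2274} = - \frac{750950}{-50918} = \left(-750950\right) \left(- \frac{1}{50918}\right) = \frac{375475}{25459}$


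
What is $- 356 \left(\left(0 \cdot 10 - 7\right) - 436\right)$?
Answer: $157708$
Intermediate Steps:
$- 356 \left(\left(0 \cdot 10 - 7\right) - 436\right) = - 356 \left(\left(0 - 7\right) - 436\right) = - 356 \left(-7 - 436\right) = \left(-356\right) \left(-443\right) = 157708$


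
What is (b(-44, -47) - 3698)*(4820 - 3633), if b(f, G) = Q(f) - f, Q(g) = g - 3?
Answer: -4393087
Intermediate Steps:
Q(g) = -3 + g
b(f, G) = -3 (b(f, G) = (-3 + f) - f = -3)
(b(-44, -47) - 3698)*(4820 - 3633) = (-3 - 3698)*(4820 - 3633) = -3701*1187 = -4393087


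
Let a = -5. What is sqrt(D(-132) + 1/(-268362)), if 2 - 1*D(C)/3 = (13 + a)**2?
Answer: 13*I*sqrt(8806955026)/89454 ≈ 13.638*I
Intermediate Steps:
D(C) = -186 (D(C) = 6 - 3*(13 - 5)**2 = 6 - 3*8**2 = 6 - 3*64 = 6 - 192 = -186)
sqrt(D(-132) + 1/(-268362)) = sqrt(-186 + 1/(-268362)) = sqrt(-186 - 1/268362) = sqrt(-49915333/268362) = 13*I*sqrt(8806955026)/89454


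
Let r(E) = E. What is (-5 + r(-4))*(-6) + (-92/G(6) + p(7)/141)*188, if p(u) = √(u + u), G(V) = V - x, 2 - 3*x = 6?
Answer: -25350/11 + 4*√14/3 ≈ -2299.6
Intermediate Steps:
x = -4/3 (x = ⅔ - ⅓*6 = ⅔ - 2 = -4/3 ≈ -1.3333)
G(V) = 4/3 + V (G(V) = V - 1*(-4/3) = V + 4/3 = 4/3 + V)
p(u) = √2*√u (p(u) = √(2*u) = √2*√u)
(-5 + r(-4))*(-6) + (-92/G(6) + p(7)/141)*188 = (-5 - 4)*(-6) + (-92/(4/3 + 6) + (√2*√7)/141)*188 = -9*(-6) + (-92/22/3 + √14*(1/141))*188 = 54 + (-92*3/22 + √14/141)*188 = 54 + (-138/11 + √14/141)*188 = 54 + (-25944/11 + 4*√14/3) = -25350/11 + 4*√14/3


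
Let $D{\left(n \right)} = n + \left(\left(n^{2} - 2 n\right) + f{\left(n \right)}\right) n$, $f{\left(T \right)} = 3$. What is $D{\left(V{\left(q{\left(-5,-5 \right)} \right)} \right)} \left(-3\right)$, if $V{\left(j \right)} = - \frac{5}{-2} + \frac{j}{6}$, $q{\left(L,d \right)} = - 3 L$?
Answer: $-285$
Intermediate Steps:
$V{\left(j \right)} = \frac{5}{2} + \frac{j}{6}$ ($V{\left(j \right)} = \left(-5\right) \left(- \frac{1}{2}\right) + j \frac{1}{6} = \frac{5}{2} + \frac{j}{6}$)
$D{\left(n \right)} = n + n \left(3 + n^{2} - 2 n\right)$ ($D{\left(n \right)} = n + \left(\left(n^{2} - 2 n\right) + 3\right) n = n + \left(3 + n^{2} - 2 n\right) n = n + n \left(3 + n^{2} - 2 n\right)$)
$D{\left(V{\left(q{\left(-5,-5 \right)} \right)} \right)} \left(-3\right) = \left(\frac{5}{2} + \frac{\left(-3\right) \left(-5\right)}{6}\right) \left(4 + \left(\frac{5}{2} + \frac{\left(-3\right) \left(-5\right)}{6}\right)^{2} - 2 \left(\frac{5}{2} + \frac{\left(-3\right) \left(-5\right)}{6}\right)\right) \left(-3\right) = \left(\frac{5}{2} + \frac{1}{6} \cdot 15\right) \left(4 + \left(\frac{5}{2} + \frac{1}{6} \cdot 15\right)^{2} - 2 \left(\frac{5}{2} + \frac{1}{6} \cdot 15\right)\right) \left(-3\right) = \left(\frac{5}{2} + \frac{5}{2}\right) \left(4 + \left(\frac{5}{2} + \frac{5}{2}\right)^{2} - 2 \left(\frac{5}{2} + \frac{5}{2}\right)\right) \left(-3\right) = 5 \left(4 + 5^{2} - 10\right) \left(-3\right) = 5 \left(4 + 25 - 10\right) \left(-3\right) = 5 \cdot 19 \left(-3\right) = 95 \left(-3\right) = -285$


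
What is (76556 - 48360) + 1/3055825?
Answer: 86162041701/3055825 ≈ 28196.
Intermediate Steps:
(76556 - 48360) + 1/3055825 = 28196 + 1/3055825 = 86162041701/3055825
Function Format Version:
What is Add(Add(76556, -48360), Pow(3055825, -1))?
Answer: Rational(86162041701, 3055825) ≈ 28196.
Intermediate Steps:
Add(Add(76556, -48360), Pow(3055825, -1)) = Add(28196, Rational(1, 3055825)) = Rational(86162041701, 3055825)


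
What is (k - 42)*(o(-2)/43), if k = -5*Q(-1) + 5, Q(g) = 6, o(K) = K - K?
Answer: 0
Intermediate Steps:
o(K) = 0
k = -25 (k = -5*6 + 5 = -30 + 5 = -25)
(k - 42)*(o(-2)/43) = (-25 - 42)*(0/43) = -0/43 = -67*0 = 0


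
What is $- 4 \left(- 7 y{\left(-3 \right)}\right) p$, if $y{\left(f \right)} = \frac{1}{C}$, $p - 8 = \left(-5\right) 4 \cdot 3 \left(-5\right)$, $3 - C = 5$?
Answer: $-4312$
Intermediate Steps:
$C = -2$ ($C = 3 - 5 = -2$)
$p = 308$ ($p = 8 + \left(-5\right) 4 \cdot 3 \left(-5\right) = 8 + \left(-20\right) 3 \left(-5\right) = 8 - -300 = 8 + 300 = 308$)
$y{\left(f \right)} = - \frac{1}{2}$ ($y{\left(f \right)} = \frac{1}{-2} = - \frac{1}{2}$)
$- 4 \left(- 7 y{\left(-3 \right)}\right) p = - 4 \left(\left(-7\right) \left(- \frac{1}{2}\right)\right) 308 = \left(-4\right) \frac{7}{2} \cdot 308 = \left(-14\right) 308 = -4312$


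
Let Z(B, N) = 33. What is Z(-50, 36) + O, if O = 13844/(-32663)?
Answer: 1064035/32663 ≈ 32.576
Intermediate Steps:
O = -13844/32663 (O = 13844*(-1/32663) = -13844/32663 ≈ -0.42384)
Z(-50, 36) + O = 33 - 13844/32663 = 1064035/32663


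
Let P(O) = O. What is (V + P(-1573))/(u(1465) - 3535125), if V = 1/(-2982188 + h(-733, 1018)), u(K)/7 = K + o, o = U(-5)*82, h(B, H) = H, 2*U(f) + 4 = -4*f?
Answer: 4689380411/10494547165260 ≈ 0.00044684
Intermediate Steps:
U(f) = -2 - 2*f (U(f) = -2 + (-4*f)/2 = -2 - 2*f)
o = 656 (o = (-2 - 2*(-5))*82 = (-2 + 10)*82 = 8*82 = 656)
u(K) = 4592 + 7*K (u(K) = 7*(K + 656) = 7*(656 + K) = 4592 + 7*K)
V = -1/2981170 (V = 1/(-2982188 + 1018) = 1/(-2981170) = -1/2981170 ≈ -3.3544e-7)
(V + P(-1573))/(u(1465) - 3535125) = (-1/2981170 - 1573)/((4592 + 7*1465) - 3535125) = -4689380411/(2981170*((4592 + 10255) - 3535125)) = -4689380411/(2981170*(14847 - 3535125)) = -4689380411/2981170/(-3520278) = -4689380411/2981170*(-1/3520278) = 4689380411/10494547165260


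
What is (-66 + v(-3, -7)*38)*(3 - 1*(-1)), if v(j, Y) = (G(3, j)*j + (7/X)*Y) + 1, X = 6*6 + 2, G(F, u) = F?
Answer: -1676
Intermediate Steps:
X = 38 (X = 36 + 2 = 38)
v(j, Y) = 1 + 3*j + 7*Y/38 (v(j, Y) = (3*j + (7/38)*Y) + 1 = (3*j + (7*(1/38))*Y) + 1 = (3*j + 7*Y/38) + 1 = 1 + 3*j + 7*Y/38)
(-66 + v(-3, -7)*38)*(3 - 1*(-1)) = (-66 + (1 + 3*(-3) + (7/38)*(-7))*38)*(3 - 1*(-1)) = (-66 + (1 - 9 - 49/38)*38)*(3 + 1) = (-66 - 353/38*38)*4 = (-66 - 353)*4 = -419*4 = -1676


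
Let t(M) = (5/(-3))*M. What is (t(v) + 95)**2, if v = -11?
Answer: 115600/9 ≈ 12844.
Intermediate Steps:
t(M) = -5*M/3 (t(M) = (-1/3*5)*M = -5*M/3)
(t(v) + 95)**2 = (-5/3*(-11) + 95)**2 = (55/3 + 95)**2 = (340/3)**2 = 115600/9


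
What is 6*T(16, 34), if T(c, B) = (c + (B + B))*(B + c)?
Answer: 25200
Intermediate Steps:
T(c, B) = (B + c)*(c + 2*B) (T(c, B) = (c + 2*B)*(B + c) = (B + c)*(c + 2*B))
6*T(16, 34) = 6*(16² + 2*34² + 3*34*16) = 6*(256 + 2*1156 + 1632) = 6*(256 + 2312 + 1632) = 6*4200 = 25200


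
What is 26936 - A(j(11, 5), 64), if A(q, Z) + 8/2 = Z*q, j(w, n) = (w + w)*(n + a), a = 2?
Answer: 17084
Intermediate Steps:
j(w, n) = 2*w*(2 + n) (j(w, n) = (w + w)*(n + 2) = (2*w)*(2 + n) = 2*w*(2 + n))
A(q, Z) = -4 + Z*q
26936 - A(j(11, 5), 64) = 26936 - (-4 + 64*(2*11*(2 + 5))) = 26936 - (-4 + 64*(2*11*7)) = 26936 - (-4 + 64*154) = 26936 - (-4 + 9856) = 26936 - 1*9852 = 26936 - 9852 = 17084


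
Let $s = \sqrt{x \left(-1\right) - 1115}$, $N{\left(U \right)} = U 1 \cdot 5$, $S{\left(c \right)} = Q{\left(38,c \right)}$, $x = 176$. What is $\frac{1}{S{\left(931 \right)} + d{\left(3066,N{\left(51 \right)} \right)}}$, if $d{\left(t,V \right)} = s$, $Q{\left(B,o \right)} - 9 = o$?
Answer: $\frac{940}{884891} - \frac{i \sqrt{1291}}{884891} \approx 0.0010623 - 4.0604 \cdot 10^{-5} i$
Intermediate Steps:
$Q{\left(B,o \right)} = 9 + o$
$S{\left(c \right)} = 9 + c$
$N{\left(U \right)} = 5 U$ ($N{\left(U \right)} = U 5 = 5 U$)
$s = i \sqrt{1291}$ ($s = \sqrt{176 \left(-1\right) - 1115} = \sqrt{-176 - 1115} = \sqrt{-1291} = i \sqrt{1291} \approx 35.93 i$)
$d{\left(t,V \right)} = i \sqrt{1291}$
$\frac{1}{S{\left(931 \right)} + d{\left(3066,N{\left(51 \right)} \right)}} = \frac{1}{\left(9 + 931\right) + i \sqrt{1291}} = \frac{1}{940 + i \sqrt{1291}}$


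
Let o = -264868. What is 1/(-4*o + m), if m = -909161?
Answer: 1/150311 ≈ 6.6529e-6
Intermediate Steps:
1/(-4*o + m) = 1/(-4*(-264868) - 909161) = 1/(1059472 - 909161) = 1/150311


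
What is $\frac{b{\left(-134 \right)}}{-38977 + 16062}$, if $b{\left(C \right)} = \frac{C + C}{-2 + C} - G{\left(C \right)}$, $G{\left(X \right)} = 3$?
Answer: $\frac{7}{155822} \approx 4.4923 \cdot 10^{-5}$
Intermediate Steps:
$b{\left(C \right)} = -3 + \frac{2 C}{-2 + C}$ ($b{\left(C \right)} = \frac{C + C}{-2 + C} - 3 = \frac{2 C}{-2 + C} - 3 = -3 + \frac{2 C}{-2 + C}$)
$\frac{b{\left(-134 \right)}}{-38977 + 16062} = \frac{\frac{1}{-2 - 134} \left(6 - -134\right)}{-38977 + 16062} = \frac{\frac{1}{-136} \left(6 + 134\right)}{-22915} = \left(- \frac{1}{136}\right) 140 \left(- \frac{1}{22915}\right) = \left(- \frac{35}{34}\right) \left(- \frac{1}{22915}\right) = \frac{7}{155822}$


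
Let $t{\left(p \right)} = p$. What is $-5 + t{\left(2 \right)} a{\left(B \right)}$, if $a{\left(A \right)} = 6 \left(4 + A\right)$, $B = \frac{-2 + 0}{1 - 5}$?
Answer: $49$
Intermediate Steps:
$B = \frac{1}{2}$ ($B = - \frac{2}{-4} = \left(-2\right) \left(- \frac{1}{4}\right) = \frac{1}{2} \approx 0.5$)
$a{\left(A \right)} = 24 + 6 A$
$-5 + t{\left(2 \right)} a{\left(B \right)} = -5 + 2 \left(24 + 6 \cdot \frac{1}{2}\right) = -5 + 2 \left(24 + 3\right) = -5 + 2 \cdot 27 = -5 + 54 = 49$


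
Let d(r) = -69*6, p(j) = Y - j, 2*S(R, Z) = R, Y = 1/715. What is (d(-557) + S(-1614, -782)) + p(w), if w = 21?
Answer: -888029/715 ≈ -1242.0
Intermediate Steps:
Y = 1/715 ≈ 0.0013986
S(R, Z) = R/2
p(j) = 1/715 - j
d(r) = -414
(d(-557) + S(-1614, -782)) + p(w) = (-414 + (1/2)*(-1614)) + (1/715 - 1*21) = (-414 - 807) + (1/715 - 21) = -1221 - 15014/715 = -888029/715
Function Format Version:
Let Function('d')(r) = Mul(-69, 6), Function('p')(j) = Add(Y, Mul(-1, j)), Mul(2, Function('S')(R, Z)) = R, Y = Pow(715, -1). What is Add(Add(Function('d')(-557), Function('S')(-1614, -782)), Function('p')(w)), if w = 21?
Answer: Rational(-888029, 715) ≈ -1242.0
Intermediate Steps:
Y = Rational(1, 715) ≈ 0.0013986
Function('S')(R, Z) = Mul(Rational(1, 2), R)
Function('p')(j) = Add(Rational(1, 715), Mul(-1, j))
Function('d')(r) = -414
Add(Add(Function('d')(-557), Function('S')(-1614, -782)), Function('p')(w)) = Add(Add(-414, Mul(Rational(1, 2), -1614)), Add(Rational(1, 715), Mul(-1, 21))) = Add(Add(-414, -807), Add(Rational(1, 715), -21)) = Add(-1221, Rational(-15014, 715)) = Rational(-888029, 715)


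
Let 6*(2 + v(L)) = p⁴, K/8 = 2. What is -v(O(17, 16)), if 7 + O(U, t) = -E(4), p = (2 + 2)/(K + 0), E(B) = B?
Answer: 3071/1536 ≈ 1.9993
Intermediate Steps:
K = 16 (K = 8*2 = 16)
p = ¼ (p = (2 + 2)/(16 + 0) = 4/16 = 4*(1/16) = ¼ ≈ 0.25000)
O(U, t) = -11 (O(U, t) = -7 - 1*4 = -7 - 4 = -11)
v(L) = -3071/1536 (v(L) = -2 + (¼)⁴/6 = -2 + (⅙)*(1/256) = -2 + 1/1536 = -3071/1536)
-v(O(17, 16)) = -1*(-3071/1536) = 3071/1536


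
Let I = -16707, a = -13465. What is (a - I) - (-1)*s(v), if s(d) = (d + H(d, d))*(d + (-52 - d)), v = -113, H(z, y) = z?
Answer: 14994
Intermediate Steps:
s(d) = -104*d (s(d) = (d + d)*(d + (-52 - d)) = (2*d)*(-52) = -104*d)
(a - I) - (-1)*s(v) = (-13465 - 1*(-16707)) - (-1)*(-104*(-113)) = (-13465 + 16707) - (-1)*11752 = 3242 - 1*(-11752) = 3242 + 11752 = 14994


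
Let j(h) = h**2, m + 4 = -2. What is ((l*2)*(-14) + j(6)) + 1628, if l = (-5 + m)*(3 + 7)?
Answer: 4744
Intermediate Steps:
m = -6 (m = -4 - 2 = -6)
l = -110 (l = (-5 - 6)*(3 + 7) = -11*10 = -110)
((l*2)*(-14) + j(6)) + 1628 = (-110*2*(-14) + 6**2) + 1628 = (-220*(-14) + 36) + 1628 = (3080 + 36) + 1628 = 3116 + 1628 = 4744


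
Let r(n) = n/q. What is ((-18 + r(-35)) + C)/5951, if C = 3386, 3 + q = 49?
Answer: 154893/273746 ≈ 0.56583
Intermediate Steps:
q = 46 (q = -3 + 49 = 46)
r(n) = n/46
((-18 + r(-35)) + C)/5951 = ((-18 + (1/46)*(-35)) + 3386)/5951 = ((-18 - 35/46) + 3386)*(1/5951) = (-863/46 + 3386)*(1/5951) = (154893/46)*(1/5951) = 154893/273746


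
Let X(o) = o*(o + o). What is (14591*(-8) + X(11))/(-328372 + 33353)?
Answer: 116486/295019 ≈ 0.39484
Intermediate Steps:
X(o) = 2*o² (X(o) = o*(2*o) = 2*o²)
(14591*(-8) + X(11))/(-328372 + 33353) = (14591*(-8) + 2*11²)/(-328372 + 33353) = (-116728 + 2*121)/(-295019) = (-116728 + 242)*(-1/295019) = -116486*(-1/295019) = 116486/295019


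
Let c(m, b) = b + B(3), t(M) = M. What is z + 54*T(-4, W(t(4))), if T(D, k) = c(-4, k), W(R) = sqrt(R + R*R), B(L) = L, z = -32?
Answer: 130 + 108*sqrt(5) ≈ 371.50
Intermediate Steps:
c(m, b) = 3 + b (c(m, b) = b + 3 = 3 + b)
W(R) = sqrt(R + R**2)
T(D, k) = 3 + k
z + 54*T(-4, W(t(4))) = -32 + 54*(3 + sqrt(4*(1 + 4))) = -32 + 54*(3 + sqrt(4*5)) = -32 + 54*(3 + sqrt(20)) = -32 + 54*(3 + 2*sqrt(5)) = -32 + (162 + 108*sqrt(5)) = 130 + 108*sqrt(5)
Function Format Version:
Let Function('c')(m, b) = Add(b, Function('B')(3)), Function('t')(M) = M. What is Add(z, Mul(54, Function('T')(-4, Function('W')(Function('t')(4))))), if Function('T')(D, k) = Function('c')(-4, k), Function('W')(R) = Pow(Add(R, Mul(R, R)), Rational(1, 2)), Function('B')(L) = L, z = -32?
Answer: Add(130, Mul(108, Pow(5, Rational(1, 2)))) ≈ 371.50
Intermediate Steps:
Function('c')(m, b) = Add(3, b) (Function('c')(m, b) = Add(b, 3) = Add(3, b))
Function('W')(R) = Pow(Add(R, Pow(R, 2)), Rational(1, 2))
Function('T')(D, k) = Add(3, k)
Add(z, Mul(54, Function('T')(-4, Function('W')(Function('t')(4))))) = Add(-32, Mul(54, Add(3, Pow(Mul(4, Add(1, 4)), Rational(1, 2))))) = Add(-32, Mul(54, Add(3, Pow(Mul(4, 5), Rational(1, 2))))) = Add(-32, Mul(54, Add(3, Pow(20, Rational(1, 2))))) = Add(-32, Mul(54, Add(3, Mul(2, Pow(5, Rational(1, 2)))))) = Add(-32, Add(162, Mul(108, Pow(5, Rational(1, 2))))) = Add(130, Mul(108, Pow(5, Rational(1, 2))))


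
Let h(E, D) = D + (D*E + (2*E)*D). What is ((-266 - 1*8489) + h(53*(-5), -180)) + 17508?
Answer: 151673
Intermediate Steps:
h(E, D) = D + 3*D*E (h(E, D) = D + (D*E + 2*D*E) = D + 3*D*E)
((-266 - 1*8489) + h(53*(-5), -180)) + 17508 = ((-266 - 1*8489) - 180*(1 + 3*(53*(-5)))) + 17508 = ((-266 - 8489) - 180*(1 + 3*(-265))) + 17508 = (-8755 - 180*(1 - 795)) + 17508 = (-8755 - 180*(-794)) + 17508 = (-8755 + 142920) + 17508 = 134165 + 17508 = 151673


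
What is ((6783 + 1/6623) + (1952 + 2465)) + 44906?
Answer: 371590039/6623 ≈ 56106.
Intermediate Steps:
((6783 + 1/6623) + (1952 + 2465)) + 44906 = ((6783 + 1/6623) + 4417) + 44906 = (44923810/6623 + 4417) + 44906 = 74177601/6623 + 44906 = 371590039/6623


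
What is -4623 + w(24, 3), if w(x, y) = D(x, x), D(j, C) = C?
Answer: -4599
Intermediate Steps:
w(x, y) = x
-4623 + w(24, 3) = -4623 + 24 = -4599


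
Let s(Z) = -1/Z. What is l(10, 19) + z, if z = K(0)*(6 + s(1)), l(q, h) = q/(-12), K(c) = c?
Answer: -⅚ ≈ -0.83333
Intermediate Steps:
l(q, h) = -q/12 (l(q, h) = q*(-1/12) = -q/12)
z = 0 (z = 0*(6 - 1/1) = 0*(6 - 1*1) = 0*(6 - 1) = 0*5 = 0)
l(10, 19) + z = -1/12*10 + 0 = -⅚ + 0 = -⅚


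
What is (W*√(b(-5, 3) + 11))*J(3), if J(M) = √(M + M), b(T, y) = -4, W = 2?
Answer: 2*√42 ≈ 12.961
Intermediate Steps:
J(M) = √2*√M (J(M) = √(2*M) = √2*√M)
(W*√(b(-5, 3) + 11))*J(3) = (2*√(-4 + 11))*(√2*√3) = (2*√7)*√6 = 2*√42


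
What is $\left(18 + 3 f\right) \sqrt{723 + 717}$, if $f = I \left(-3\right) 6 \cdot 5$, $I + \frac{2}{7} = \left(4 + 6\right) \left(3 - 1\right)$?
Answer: $- \frac{445608 \sqrt{10}}{7} \approx -2.0131 \cdot 10^{5}$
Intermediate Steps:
$I = \frac{138}{7}$ ($I = - \frac{2}{7} + \left(4 + 6\right) \left(3 - 1\right) = - \frac{2}{7} + 10 \cdot 2 = - \frac{2}{7} + 20 = \frac{138}{7} \approx 19.714$)
$f = - \frac{12420}{7}$ ($f = \frac{138 \left(-3\right) 6 \cdot 5}{7} = \frac{138 \left(\left(-18\right) 5\right)}{7} = \frac{138}{7} \left(-90\right) = - \frac{12420}{7} \approx -1774.3$)
$\left(18 + 3 f\right) \sqrt{723 + 717} = \left(18 + 3 \left(- \frac{12420}{7}\right)\right) \sqrt{723 + 717} = \left(18 - \frac{37260}{7}\right) \sqrt{1440} = - \frac{37134 \cdot 12 \sqrt{10}}{7} = - \frac{445608 \sqrt{10}}{7}$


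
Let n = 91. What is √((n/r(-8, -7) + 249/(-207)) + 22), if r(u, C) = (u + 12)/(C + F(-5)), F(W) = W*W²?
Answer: 2*I*√3549567/69 ≈ 54.61*I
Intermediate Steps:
F(W) = W³
r(u, C) = (12 + u)/(-125 + C) (r(u, C) = (u + 12)/(C + (-5)³) = (12 + u)/(C - 125) = (12 + u)/(-125 + C))
√((n/r(-8, -7) + 249/(-207)) + 22) = √((91/(((12 - 8)/(-125 - 7))) + 249/(-207)) + 22) = √((91/((4/(-132))) + 249*(-1/207)) + 22) = √((91/((-1/132*4)) - 83/69) + 22) = √((91/(-1/33) - 83/69) + 22) = √((91*(-33) - 83/69) + 22) = √((-3003 - 83/69) + 22) = √(-207290/69 + 22) = √(-205772/69) = 2*I*√3549567/69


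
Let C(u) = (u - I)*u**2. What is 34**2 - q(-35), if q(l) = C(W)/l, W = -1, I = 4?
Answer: 8091/7 ≈ 1155.9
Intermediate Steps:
C(u) = u**2*(-4 + u) (C(u) = (u - 1*4)*u**2 = (u - 4)*u**2 = (-4 + u)*u**2 = u**2*(-4 + u))
q(l) = -5/l (q(l) = ((-1)**2*(-4 - 1))/l = (1*(-5))/l = -5/l)
34**2 - q(-35) = 34**2 - (-5)/(-35) = 1156 - (-5)*(-1)/35 = 1156 - 1*1/7 = 1156 - 1/7 = 8091/7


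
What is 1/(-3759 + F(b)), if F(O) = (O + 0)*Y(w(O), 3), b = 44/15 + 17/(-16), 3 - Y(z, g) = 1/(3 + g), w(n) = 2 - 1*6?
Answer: -1440/5405327 ≈ -0.00026640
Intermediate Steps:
w(n) = -4 (w(n) = 2 - 6 = -4)
Y(z, g) = 3 - 1/(3 + g)
b = 449/240 (b = 44*(1/15) + 17*(-1/16) = 44/15 - 17/16 = 449/240 ≈ 1.8708)
F(O) = 17*O/6 (F(O) = (O + 0)*((8 + 3*3)/(3 + 3)) = O*((8 + 9)/6) = O*((1/6)*17) = O*(17/6) = 17*O/6)
1/(-3759 + F(b)) = 1/(-3759 + (17/6)*(449/240)) = 1/(-3759 + 7633/1440) = 1/(-5405327/1440) = -1440/5405327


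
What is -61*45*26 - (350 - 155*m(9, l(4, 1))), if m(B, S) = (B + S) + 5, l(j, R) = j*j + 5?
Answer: -66295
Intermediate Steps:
l(j, R) = 5 + j**2 (l(j, R) = j**2 + 5 = 5 + j**2)
m(B, S) = 5 + B + S
-61*45*26 - (350 - 155*m(9, l(4, 1))) = -61*45*26 - (350 - 155*(5 + 9 + (5 + 4**2))) = -2745*26 - (350 - 155*(5 + 9 + (5 + 16))) = -71370 - (350 - 155*(5 + 9 + 21)) = -71370 - (350 - 155*35) = -71370 - (350 - 5425) = -71370 - 1*(-5075) = -71370 + 5075 = -66295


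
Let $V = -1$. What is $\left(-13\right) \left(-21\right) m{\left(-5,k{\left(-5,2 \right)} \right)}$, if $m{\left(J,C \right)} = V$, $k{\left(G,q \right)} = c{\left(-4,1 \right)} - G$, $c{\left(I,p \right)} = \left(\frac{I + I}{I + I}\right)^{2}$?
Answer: $-273$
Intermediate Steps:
$c{\left(I,p \right)} = 1$ ($c{\left(I,p \right)} = \left(\frac{2 I}{2 I}\right)^{2} = \left(2 I \frac{1}{2 I}\right)^{2} = 1^{2} = 1$)
$k{\left(G,q \right)} = 1 - G$
$m{\left(J,C \right)} = -1$
$\left(-13\right) \left(-21\right) m{\left(-5,k{\left(-5,2 \right)} \right)} = \left(-13\right) \left(-21\right) \left(-1\right) = 273 \left(-1\right) = -273$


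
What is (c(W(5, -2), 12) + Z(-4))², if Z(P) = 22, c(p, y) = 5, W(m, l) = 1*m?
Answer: 729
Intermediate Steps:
W(m, l) = m
(c(W(5, -2), 12) + Z(-4))² = (5 + 22)² = 27² = 729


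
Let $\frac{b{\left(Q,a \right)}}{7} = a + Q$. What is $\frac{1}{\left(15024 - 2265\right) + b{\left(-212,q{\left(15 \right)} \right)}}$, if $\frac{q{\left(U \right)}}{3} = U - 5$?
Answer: $\frac{1}{11485} \approx 8.707 \cdot 10^{-5}$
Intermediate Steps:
$q{\left(U \right)} = -15 + 3 U$ ($q{\left(U \right)} = 3 \left(U - 5\right) = 3 \left(-5 + U\right) = -15 + 3 U$)
$b{\left(Q,a \right)} = 7 Q + 7 a$ ($b{\left(Q,a \right)} = 7 \left(a + Q\right) = 7 \left(Q + a\right) = 7 Q + 7 a$)
$\frac{1}{\left(15024 - 2265\right) + b{\left(-212,q{\left(15 \right)} \right)}} = \frac{1}{\left(15024 - 2265\right) + \left(7 \left(-212\right) + 7 \left(-15 + 3 \cdot 15\right)\right)} = \frac{1}{\left(15024 - 2265\right) - \left(1484 - 7 \left(-15 + 45\right)\right)} = \frac{1}{12759 + \left(-1484 + 7 \cdot 30\right)} = \frac{1}{12759 + \left(-1484 + 210\right)} = \frac{1}{12759 - 1274} = \frac{1}{11485}$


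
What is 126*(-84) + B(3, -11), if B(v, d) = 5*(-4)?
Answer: -10604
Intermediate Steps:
B(v, d) = -20
126*(-84) + B(3, -11) = 126*(-84) - 20 = -10584 - 20 = -10604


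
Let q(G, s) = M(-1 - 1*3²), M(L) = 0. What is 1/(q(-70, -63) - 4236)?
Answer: -1/4236 ≈ -0.00023607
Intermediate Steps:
q(G, s) = 0
1/(q(-70, -63) - 4236) = 1/(0 - 4236) = 1/(-4236) = -1/4236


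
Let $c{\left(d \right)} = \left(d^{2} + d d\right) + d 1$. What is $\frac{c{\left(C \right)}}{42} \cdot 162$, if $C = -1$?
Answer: $\frac{27}{7} \approx 3.8571$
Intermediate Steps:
$c{\left(d \right)} = d + 2 d^{2}$ ($c{\left(d \right)} = \left(d^{2} + d^{2}\right) + d = 2 d^{2} + d = d + 2 d^{2}$)
$\frac{c{\left(C \right)}}{42} \cdot 162 = \frac{\left(-1\right) \left(1 + 2 \left(-1\right)\right)}{42} \cdot 162 = - (1 - 2) \frac{1}{42} \cdot 162 = \left(-1\right) \left(-1\right) \frac{1}{42} \cdot 162 = 1 \cdot \frac{1}{42} \cdot 162 = \frac{1}{42} \cdot 162 = \frac{27}{7}$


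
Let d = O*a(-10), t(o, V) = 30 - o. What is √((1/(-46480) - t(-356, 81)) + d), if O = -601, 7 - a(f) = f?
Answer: I*√1431663716105/11620 ≈ 102.97*I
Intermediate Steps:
a(f) = 7 - f
d = -10217 (d = -601*(7 - 1*(-10)) = -601*(7 + 10) = -601*17 = -10217)
√((1/(-46480) - t(-356, 81)) + d) = √((1/(-46480) - (30 - 1*(-356))) - 10217) = √((-1/46480 - (30 + 356)) - 10217) = √((-1/46480 - 1*386) - 10217) = √((-1/46480 - 386) - 10217) = √(-17941281/46480 - 10217) = √(-492827441/46480) = I*√1431663716105/11620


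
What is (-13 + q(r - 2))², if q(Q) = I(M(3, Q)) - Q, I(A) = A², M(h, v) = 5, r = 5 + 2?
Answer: 49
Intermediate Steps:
r = 7
q(Q) = 25 - Q (q(Q) = 5² - Q = 25 - Q)
(-13 + q(r - 2))² = (-13 + (25 - (7 - 2)))² = (-13 + (25 - 1*5))² = (-13 + (25 - 5))² = (-13 + 20)² = 7² = 49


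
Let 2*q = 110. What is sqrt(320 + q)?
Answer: 5*sqrt(15) ≈ 19.365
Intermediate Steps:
q = 55 (q = (1/2)*110 = 55)
sqrt(320 + q) = sqrt(320 + 55) = sqrt(375) = 5*sqrt(15)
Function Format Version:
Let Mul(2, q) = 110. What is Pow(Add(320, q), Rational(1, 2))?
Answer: Mul(5, Pow(15, Rational(1, 2))) ≈ 19.365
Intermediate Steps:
q = 55 (q = Mul(Rational(1, 2), 110) = 55)
Pow(Add(320, q), Rational(1, 2)) = Pow(Add(320, 55), Rational(1, 2)) = Pow(375, Rational(1, 2)) = Mul(5, Pow(15, Rational(1, 2)))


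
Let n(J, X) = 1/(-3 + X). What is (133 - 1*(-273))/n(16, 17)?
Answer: 5684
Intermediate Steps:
(133 - 1*(-273))/n(16, 17) = (133 - 1*(-273))/(1/(-3 + 17)) = (133 + 273)/(1/14) = 406/(1/14) = 406*14 = 5684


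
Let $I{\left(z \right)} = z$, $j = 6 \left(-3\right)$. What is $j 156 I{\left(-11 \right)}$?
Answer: $30888$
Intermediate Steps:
$j = -18$
$j 156 I{\left(-11 \right)} = \left(-18\right) 156 \left(-11\right) = \left(-2808\right) \left(-11\right) = 30888$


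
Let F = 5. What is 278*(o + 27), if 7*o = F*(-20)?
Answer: 24742/7 ≈ 3534.6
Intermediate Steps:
o = -100/7 (o = (5*(-20))/7 = (1/7)*(-100) = -100/7 ≈ -14.286)
278*(o + 27) = 278*(-100/7 + 27) = 278*(89/7) = 24742/7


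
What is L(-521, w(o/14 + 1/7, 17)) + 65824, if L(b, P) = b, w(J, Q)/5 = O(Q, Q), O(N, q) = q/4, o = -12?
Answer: 65303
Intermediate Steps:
O(N, q) = q/4 (O(N, q) = q*(¼) = q/4)
w(J, Q) = 5*Q/4 (w(J, Q) = 5*(Q/4) = 5*Q/4)
L(-521, w(o/14 + 1/7, 17)) + 65824 = -521 + 65824 = 65303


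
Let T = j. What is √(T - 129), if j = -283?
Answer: 2*I*√103 ≈ 20.298*I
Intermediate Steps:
T = -283
√(T - 129) = √(-283 - 129) = √(-412) = 2*I*√103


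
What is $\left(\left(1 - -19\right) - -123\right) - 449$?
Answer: $-306$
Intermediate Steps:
$\left(\left(1 - -19\right) - -123\right) - 449 = \left(\left(1 + 19\right) + 123\right) - 449 = \left(20 + 123\right) - 449 = 143 - 449 = -306$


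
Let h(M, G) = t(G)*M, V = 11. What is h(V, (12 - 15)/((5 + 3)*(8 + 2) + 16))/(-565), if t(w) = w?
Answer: 11/18080 ≈ 0.00060841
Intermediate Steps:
h(M, G) = G*M
h(V, (12 - 15)/((5 + 3)*(8 + 2) + 16))/(-565) = (((12 - 15)/((5 + 3)*(8 + 2) + 16))*11)/(-565) = (-3/(8*10 + 16)*11)*(-1/565) = (-3/(80 + 16)*11)*(-1/565) = (-3/96*11)*(-1/565) = (-3*1/96*11)*(-1/565) = -1/32*11*(-1/565) = -11/32*(-1/565) = 11/18080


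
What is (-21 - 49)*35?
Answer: -2450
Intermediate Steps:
(-21 - 49)*35 = -70*35 = -2450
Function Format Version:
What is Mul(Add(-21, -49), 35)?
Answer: -2450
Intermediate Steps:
Mul(Add(-21, -49), 35) = Mul(-70, 35) = -2450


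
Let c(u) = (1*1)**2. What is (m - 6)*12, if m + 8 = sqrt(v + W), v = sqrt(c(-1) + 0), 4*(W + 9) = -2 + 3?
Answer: -168 + 6*I*sqrt(31) ≈ -168.0 + 33.407*I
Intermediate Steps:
W = -35/4 (W = -9 + (-2 + 3)/4 = -9 + (1/4)*1 = -9 + 1/4 = -35/4 ≈ -8.7500)
c(u) = 1 (c(u) = 1**2 = 1)
v = 1 (v = sqrt(1 + 0) = sqrt(1) = 1)
m = -8 + I*sqrt(31)/2 (m = -8 + sqrt(1 - 35/4) = -8 + sqrt(-31/4) = -8 + I*sqrt(31)/2 ≈ -8.0 + 2.7839*I)
(m - 6)*12 = ((-8 + I*sqrt(31)/2) - 6)*12 = (-14 + I*sqrt(31)/2)*12 = -168 + 6*I*sqrt(31)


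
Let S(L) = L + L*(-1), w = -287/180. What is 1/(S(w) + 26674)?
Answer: 1/26674 ≈ 3.7490e-5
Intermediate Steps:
w = -287/180 (w = -287*1/180 = -287/180 ≈ -1.5944)
S(L) = 0 (S(L) = L - L = 0)
1/(S(w) + 26674) = 1/(0 + 26674) = 1/26674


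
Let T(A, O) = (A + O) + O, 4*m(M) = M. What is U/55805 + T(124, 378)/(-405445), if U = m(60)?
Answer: -1721069/905034329 ≈ -0.0019017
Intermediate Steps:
m(M) = M/4
U = 15 (U = (¼)*60 = 15)
T(A, O) = A + 2*O
U/55805 + T(124, 378)/(-405445) = 15/55805 + (124 + 2*378)/(-405445) = 15*(1/55805) + (124 + 756)*(-1/405445) = 3/11161 + 880*(-1/405445) = 3/11161 - 176/81089 = -1721069/905034329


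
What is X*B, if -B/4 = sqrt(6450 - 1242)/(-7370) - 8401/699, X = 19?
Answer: 638476/699 + 76*sqrt(1302)/3685 ≈ 914.16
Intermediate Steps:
B = 33604/699 + 4*sqrt(1302)/3685 (B = -4*(sqrt(6450 - 1242)/(-7370) - 8401/699) = -4*(sqrt(5208)*(-1/7370) - 8401*1/699) = -4*((2*sqrt(1302))*(-1/7370) - 8401/699) = -4*(-sqrt(1302)/3685 - 8401/699) = -4*(-8401/699 - sqrt(1302)/3685) = 33604/699 + 4*sqrt(1302)/3685 ≈ 48.114)
X*B = 19*(33604/699 + 4*sqrt(1302)/3685) = 638476/699 + 76*sqrt(1302)/3685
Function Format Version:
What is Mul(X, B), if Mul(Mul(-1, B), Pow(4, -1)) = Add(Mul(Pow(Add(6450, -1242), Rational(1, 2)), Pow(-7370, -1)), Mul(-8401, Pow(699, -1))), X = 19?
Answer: Add(Rational(638476, 699), Mul(Rational(76, 3685), Pow(1302, Rational(1, 2)))) ≈ 914.16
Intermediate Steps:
B = Add(Rational(33604, 699), Mul(Rational(4, 3685), Pow(1302, Rational(1, 2)))) (B = Mul(-4, Add(Mul(Pow(Add(6450, -1242), Rational(1, 2)), Pow(-7370, -1)), Mul(-8401, Pow(699, -1)))) = Mul(-4, Add(Mul(Pow(5208, Rational(1, 2)), Rational(-1, 7370)), Mul(-8401, Rational(1, 699)))) = Mul(-4, Add(Mul(Mul(2, Pow(1302, Rational(1, 2))), Rational(-1, 7370)), Rational(-8401, 699))) = Mul(-4, Add(Mul(Rational(-1, 3685), Pow(1302, Rational(1, 2))), Rational(-8401, 699))) = Mul(-4, Add(Rational(-8401, 699), Mul(Rational(-1, 3685), Pow(1302, Rational(1, 2))))) = Add(Rational(33604, 699), Mul(Rational(4, 3685), Pow(1302, Rational(1, 2)))) ≈ 48.114)
Mul(X, B) = Mul(19, Add(Rational(33604, 699), Mul(Rational(4, 3685), Pow(1302, Rational(1, 2))))) = Add(Rational(638476, 699), Mul(Rational(76, 3685), Pow(1302, Rational(1, 2))))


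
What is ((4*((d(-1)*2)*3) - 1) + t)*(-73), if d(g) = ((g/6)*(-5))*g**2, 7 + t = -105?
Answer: 6789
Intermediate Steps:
t = -112 (t = -7 - 105 = -112)
d(g) = -5*g**3/6 (d(g) = ((g/6)*(-5))*g**2 = (-5*g/6)*g**2 = -5*g**3/6)
((4*((d(-1)*2)*3) - 1) + t)*(-73) = ((4*((-5/6*(-1)**3*2)*3) - 1) - 112)*(-73) = ((4*((-5/6*(-1)*2)*3) - 1) - 112)*(-73) = ((4*(((5/6)*2)*3) - 1) - 112)*(-73) = ((4*((5/3)*3) - 1) - 112)*(-73) = ((4*5 - 1) - 112)*(-73) = ((20 - 1) - 112)*(-73) = (19 - 112)*(-73) = -93*(-73) = 6789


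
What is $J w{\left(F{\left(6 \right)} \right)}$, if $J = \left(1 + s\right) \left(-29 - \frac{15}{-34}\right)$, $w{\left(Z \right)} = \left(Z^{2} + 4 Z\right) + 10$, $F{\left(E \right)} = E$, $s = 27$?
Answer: $- \frac{951580}{17} \approx -55975.0$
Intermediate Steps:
$w{\left(Z \right)} = 10 + Z^{2} + 4 Z$
$J = - \frac{13594}{17}$ ($J = \left(1 + 27\right) \left(-29 - \frac{15}{-34}\right) = 28 \left(-29 - - \frac{15}{34}\right) = 28 \left(-29 + \frac{15}{34}\right) = 28 \left(- \frac{971}{34}\right) = - \frac{13594}{17} \approx -799.65$)
$J w{\left(F{\left(6 \right)} \right)} = - \frac{13594 \left(10 + 6^{2} + 4 \cdot 6\right)}{17} = - \frac{13594 \left(10 + 36 + 24\right)}{17} = \left(- \frac{13594}{17}\right) 70 = - \frac{951580}{17}$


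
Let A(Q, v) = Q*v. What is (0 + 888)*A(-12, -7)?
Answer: 74592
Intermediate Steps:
(0 + 888)*A(-12, -7) = (0 + 888)*(-12*(-7)) = 888*84 = 74592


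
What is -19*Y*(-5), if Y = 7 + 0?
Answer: 665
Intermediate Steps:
Y = 7
-19*Y*(-5) = -19*7*(-5) = -133*(-5) = 665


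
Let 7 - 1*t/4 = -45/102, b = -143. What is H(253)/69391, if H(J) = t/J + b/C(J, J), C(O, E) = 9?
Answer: -2413/10616823 ≈ -0.00022728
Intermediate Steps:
t = 506/17 (t = 28 - (-180)/102 = 28 - 4*(-15/34) = 28 + 30/17 = 506/17 ≈ 29.765)
H(J) = -143/9 + 506/(17*J) (H(J) = 506/(17*J) - 143/9 = -143/9 + 506/(17*J))
H(253)/69391 = ((11/153)*(414 - 221*253)/253)/69391 = ((11/153)*(1/253)*(414 - 55913))*(1/69391) = ((11/153)*(1/253)*(-55499))*(1/69391) = -2413/153*1/69391 = -2413/10616823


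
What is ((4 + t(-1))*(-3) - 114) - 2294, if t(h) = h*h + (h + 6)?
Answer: -2438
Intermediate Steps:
t(h) = 6 + h + h² (t(h) = h² + (6 + h) = 6 + h + h²)
((4 + t(-1))*(-3) - 114) - 2294 = ((4 + (6 - 1 + (-1)²))*(-3) - 114) - 2294 = ((4 + (6 - 1 + 1))*(-3) - 114) - 2294 = ((4 + 6)*(-3) - 114) - 2294 = (10*(-3) - 114) - 2294 = (-30 - 114) - 2294 = -144 - 2294 = -2438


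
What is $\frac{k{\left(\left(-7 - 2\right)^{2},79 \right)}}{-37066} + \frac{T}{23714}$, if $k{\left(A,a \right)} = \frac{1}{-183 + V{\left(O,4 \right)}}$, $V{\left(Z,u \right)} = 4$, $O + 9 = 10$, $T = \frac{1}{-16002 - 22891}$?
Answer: $\frac{228918447}{1529836506217507} \approx 1.4964 \cdot 10^{-7}$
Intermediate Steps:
$T = - \frac{1}{38893}$ ($T = \frac{1}{-38893} = - \frac{1}{38893} \approx -2.5712 \cdot 10^{-5}$)
$O = 1$ ($O = -9 + 10 = 1$)
$k{\left(A,a \right)} = - \frac{1}{179}$ ($k{\left(A,a \right)} = \frac{1}{-183 + 4} = \frac{1}{-179} = - \frac{1}{179}$)
$\frac{k{\left(\left(-7 - 2\right)^{2},79 \right)}}{-37066} + \frac{T}{23714} = - \frac{1}{179 \left(-37066\right)} - \frac{1}{38893 \cdot 23714} = \left(- \frac{1}{179}\right) \left(- \frac{1}{37066}\right) - \frac{1}{922308602} = \frac{1}{6634814} - \frac{1}{922308602} = \frac{228918447}{1529836506217507}$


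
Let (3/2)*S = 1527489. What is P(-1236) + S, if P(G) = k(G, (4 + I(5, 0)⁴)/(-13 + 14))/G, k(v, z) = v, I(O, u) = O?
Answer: 1018327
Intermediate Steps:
S = 1018326 (S = (⅔)*1527489 = 1018326)
P(G) = 1 (P(G) = G/G = 1)
P(-1236) + S = 1 + 1018326 = 1018327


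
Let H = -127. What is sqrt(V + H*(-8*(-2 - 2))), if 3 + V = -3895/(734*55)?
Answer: I*sqrt(265131888538)/8074 ≈ 63.774*I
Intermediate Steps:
V = -25001/8074 (V = -3 - 3895/(734*55) = -3 - 3895/40370 = -3 - 3895*1/40370 = -3 - 779/8074 = -25001/8074 ≈ -3.0965)
sqrt(V + H*(-8*(-2 - 2))) = sqrt(-25001/8074 - (-1016)*(-2 - 2)) = sqrt(-25001/8074 - (-1016)*(-4)) = sqrt(-25001/8074 - 127*32) = sqrt(-25001/8074 - 4064) = sqrt(-32837737/8074) = I*sqrt(265131888538)/8074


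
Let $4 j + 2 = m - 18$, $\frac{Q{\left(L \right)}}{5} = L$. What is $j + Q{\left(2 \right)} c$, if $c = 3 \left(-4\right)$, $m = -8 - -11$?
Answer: $- \frac{497}{4} \approx -124.25$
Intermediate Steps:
$Q{\left(L \right)} = 5 L$
$m = 3$ ($m = -8 + 11 = 3$)
$c = -12$
$j = - \frac{17}{4}$ ($j = - \frac{1}{2} + \frac{3 - 18}{4} = - \frac{1}{2} + \frac{1}{4} \left(-15\right) = - \frac{1}{2} - \frac{15}{4} = - \frac{17}{4} \approx -4.25$)
$j + Q{\left(2 \right)} c = - \frac{17}{4} + 5 \cdot 2 \left(-12\right) = - \frac{17}{4} + 10 \left(-12\right) = - \frac{17}{4} - 120 = - \frac{497}{4}$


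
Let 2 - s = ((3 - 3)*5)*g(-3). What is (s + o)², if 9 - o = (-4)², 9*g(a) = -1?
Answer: 25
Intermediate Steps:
g(a) = -⅑ (g(a) = (⅑)*(-1) = -⅑)
s = 2 (s = 2 - (3 - 3)*5*(-1)/9 = 2 - 0*5*(-1)/9 = 2 - 0*(-1)/9 = 2 - 1*0 = 2 + 0 = 2)
o = -7 (o = 9 - 1*(-4)² = 9 - 1*16 = 9 - 16 = -7)
(s + o)² = (2 - 7)² = (-5)² = 25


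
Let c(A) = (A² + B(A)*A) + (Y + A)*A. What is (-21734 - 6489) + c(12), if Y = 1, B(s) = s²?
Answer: -26195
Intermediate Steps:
c(A) = A² + A³ + A*(1 + A) (c(A) = (A² + A²*A) + (1 + A)*A = (A² + A³) + A*(1 + A) = A² + A³ + A*(1 + A))
(-21734 - 6489) + c(12) = (-21734 - 6489) + 12*(1 + 12² + 2*12) = -28223 + 12*(1 + 144 + 24) = -28223 + 12*169 = -28223 + 2028 = -26195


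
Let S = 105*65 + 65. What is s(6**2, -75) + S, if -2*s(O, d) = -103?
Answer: 13883/2 ≈ 6941.5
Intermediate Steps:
s(O, d) = 103/2 (s(O, d) = -1/2*(-103) = 103/2)
S = 6890 (S = 6825 + 65 = 6890)
s(6**2, -75) + S = 103/2 + 6890 = 13883/2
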